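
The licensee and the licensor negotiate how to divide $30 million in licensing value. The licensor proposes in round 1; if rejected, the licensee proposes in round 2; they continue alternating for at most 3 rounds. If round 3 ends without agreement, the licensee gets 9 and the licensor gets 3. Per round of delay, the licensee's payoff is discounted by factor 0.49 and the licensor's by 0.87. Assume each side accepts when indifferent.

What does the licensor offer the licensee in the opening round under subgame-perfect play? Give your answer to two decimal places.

Work backward from the last round.
Round 3 (the licensor proposes): the licensee gets 9 if talks fail, so the licensor offers 9 and keeps 21.
Round 2 (the licensee proposes): the licensor can get 21 next round, worth 0.87 × 21 = 18.27 now; the licensee offers that and keeps 11.73.
Round 1 (the licensor proposes): the licensee can get 11.73 next round, worth 0.49 × 11.73 = 5.7477 now, so the licensor offers 5.7477, keeping 24.2523.

5.75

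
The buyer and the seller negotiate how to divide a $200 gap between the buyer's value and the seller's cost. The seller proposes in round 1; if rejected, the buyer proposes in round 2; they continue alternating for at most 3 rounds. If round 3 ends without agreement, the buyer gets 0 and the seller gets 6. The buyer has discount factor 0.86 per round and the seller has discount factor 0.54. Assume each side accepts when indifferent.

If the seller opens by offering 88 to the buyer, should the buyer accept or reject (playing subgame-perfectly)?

Round 3 (the seller proposes): the buyer will accept anything ≥ 0, so the seller offers 0 and keeps 200.
Round 2 (the buyer proposes): the seller can get 200 next round, worth 0.54 × 200 = 108 now, so the buyer offers 108, keeping 92.
So by rejecting in round 1, the buyer gets 92 next round, worth 0.86 × 92 = 79.12 now.
Offer 88 ≥ 79.12, so the buyer accepts.

Accept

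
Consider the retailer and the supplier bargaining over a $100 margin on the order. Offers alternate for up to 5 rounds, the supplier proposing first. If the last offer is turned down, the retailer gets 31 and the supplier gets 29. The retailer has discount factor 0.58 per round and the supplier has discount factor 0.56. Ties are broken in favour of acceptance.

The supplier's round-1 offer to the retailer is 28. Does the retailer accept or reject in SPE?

Reject

Work out the retailer's continuation value if the offer is rejected.
Round 5 (the supplier proposes): the retailer gets 31 if talks fail, so the supplier offers 31 and keeps 69.
Round 4 (the retailer proposes): the supplier can get 69 next round, worth 0.56 × 69 = 38.64 now. The retailer offers 38.64 and keeps 100 − 38.64 = 61.36.
Round 3 (the supplier proposes): the retailer can get 61.36 next round, worth 0.58 × 61.36 = 35.5888 now; the supplier offers that and keeps 64.4112.
Round 2 (the retailer proposes): the supplier can get 64.4112 next round, worth 0.56 × 64.4112 = 36.070272 now, so the retailer offers 36.070272, keeping 63.929728.
So by rejecting in round 1, the retailer gets 63.929728 next round, worth 0.58 × 63.929728 = 37.07924224 now.
Offer 28 < 37.07924224, so the retailer rejects.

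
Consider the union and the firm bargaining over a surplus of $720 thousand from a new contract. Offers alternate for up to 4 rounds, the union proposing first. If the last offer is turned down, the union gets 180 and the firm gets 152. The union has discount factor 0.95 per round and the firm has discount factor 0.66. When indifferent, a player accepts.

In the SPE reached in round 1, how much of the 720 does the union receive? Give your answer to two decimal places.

Round 4 (the firm proposes): the union gets 180 if talks fail, so the firm offers 180 and keeps 540.
Round 3 (the union proposes): the firm can get 540 next round, worth 0.66 × 540 = 356.4 now, so the union offers 356.4, keeping 363.6.
Round 2 (the firm proposes): the union can get 363.6 next round, worth 0.95 × 363.6 = 345.42 now. The firm offers 345.42 and keeps 720 − 345.42 = 374.58.
Round 1 (the union proposes): the firm can get 374.58 next round, worth 0.66 × 374.58 = 247.2228 now; the union offers that and keeps 472.7772.

472.78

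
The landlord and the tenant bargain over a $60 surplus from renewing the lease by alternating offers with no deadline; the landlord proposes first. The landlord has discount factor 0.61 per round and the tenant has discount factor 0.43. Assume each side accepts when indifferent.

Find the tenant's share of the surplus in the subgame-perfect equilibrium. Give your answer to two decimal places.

When the landlord proposes, the tenant accepts any offer worth at least 0.43 times what the tenant would get by proposing next round; and vice versa.
This gives x = 60 − 0.43y and y = 60 − 0.61x, where x and y are each side's share when it proposes.
Hence (1 − 0.43·0.61)x = 60(1 − 0.43), i.e. 0.7377·x = 34.2.
x ≈ 46.3603; the tenant's share is 60 − x ≈ 13.6397.

13.64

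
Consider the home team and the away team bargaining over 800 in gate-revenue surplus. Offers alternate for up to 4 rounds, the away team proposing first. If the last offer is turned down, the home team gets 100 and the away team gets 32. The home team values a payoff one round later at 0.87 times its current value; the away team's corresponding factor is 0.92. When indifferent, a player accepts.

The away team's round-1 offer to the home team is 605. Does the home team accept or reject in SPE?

Accept

Round 4 (the home team proposes): the away team gets 32 if talks fail, so the home team offers 32 and keeps 768.
Round 3 (the away team proposes): the home team can get 768 next round, worth 0.87 × 768 = 668.16 now, so the away team offers 668.16, keeping 131.84.
Round 2 (the home team proposes): the away team can get 131.84 next round, worth 0.92 × 131.84 = 121.2928 now, so the home team offers 121.2928, keeping 678.7072.
So by rejecting in round 1, the home team gets 678.7072 next round, worth 0.87 × 678.7072 = 590.475264 now.
Offer 605 ≥ 590.475264, so the home team accepts.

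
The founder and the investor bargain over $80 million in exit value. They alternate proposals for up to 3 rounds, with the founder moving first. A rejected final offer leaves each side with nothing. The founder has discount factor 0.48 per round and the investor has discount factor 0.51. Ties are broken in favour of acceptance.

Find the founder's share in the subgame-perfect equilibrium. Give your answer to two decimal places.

Round 3 (the founder proposes): the investor will accept anything ≥ 0, so the founder offers 0 and keeps 80.
Round 2 (the investor proposes): the founder can get 80 next round, worth 0.48 × 80 = 38.4 now; the investor offers that and keeps 41.6.
Round 1 (the founder proposes): the investor can get 41.6 next round, worth 0.51 × 41.6 = 21.216 now, so the founder offers 21.216, keeping 58.784.

58.78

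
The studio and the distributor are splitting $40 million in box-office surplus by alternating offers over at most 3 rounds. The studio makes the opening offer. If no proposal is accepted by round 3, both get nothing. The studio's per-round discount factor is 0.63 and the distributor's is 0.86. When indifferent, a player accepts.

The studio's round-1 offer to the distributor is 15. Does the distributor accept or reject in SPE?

Accept

Work out the distributor's continuation value if the offer is rejected.
Round 3 (the studio proposes): the distributor will accept anything ≥ 0, so the studio offers 0 and keeps 40.
Round 2 (the distributor proposes): the studio can get 40 next round, worth 0.63 × 40 = 25.2 now, so the distributor offers 25.2, keeping 14.8.
So by rejecting in round 1, the distributor gets 14.8 next round, worth 0.86 × 14.8 = 12.728 now.
Offer 15 ≥ 12.728, so the distributor accepts.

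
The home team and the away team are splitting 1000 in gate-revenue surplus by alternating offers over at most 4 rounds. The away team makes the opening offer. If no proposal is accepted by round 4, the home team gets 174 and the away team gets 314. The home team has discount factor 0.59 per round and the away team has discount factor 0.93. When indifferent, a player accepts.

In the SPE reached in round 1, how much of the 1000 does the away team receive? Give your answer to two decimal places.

By backward induction:
Round 4 (the home team proposes): the away team gets 314 if talks fail, so the home team offers 314 and keeps 686.
Round 3 (the away team proposes): the home team can get 686 next round, worth 0.59 × 686 = 404.74 now. The away team offers 404.74 and keeps 1000 − 404.74 = 595.26.
Round 2 (the home team proposes): the away team can get 595.26 next round, worth 0.93 × 595.26 = 553.5918 now. The home team offers 553.5918 and keeps 1000 − 553.5918 = 446.4082.
Round 1 (the away team proposes): the home team can get 446.4082 next round, worth 0.59 × 446.4082 = 263.380838 now; the away team offers that and keeps 736.619162.

736.62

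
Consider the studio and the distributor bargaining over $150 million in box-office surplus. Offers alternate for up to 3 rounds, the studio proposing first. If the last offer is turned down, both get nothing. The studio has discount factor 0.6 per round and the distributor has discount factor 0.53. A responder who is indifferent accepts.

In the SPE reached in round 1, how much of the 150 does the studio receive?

Round 3 (the studio proposes): the distributor will accept anything ≥ 0, so the studio offers 0 and keeps 150.
Round 2 (the distributor proposes): the studio can get 150 next round, worth 0.6 × 150 = 90 now; the distributor offers that and keeps 60.
Round 1 (the studio proposes): the distributor can get 60 next round, worth 0.53 × 60 = 31.8 now, so the studio offers 31.8, keeping 118.2.

118.2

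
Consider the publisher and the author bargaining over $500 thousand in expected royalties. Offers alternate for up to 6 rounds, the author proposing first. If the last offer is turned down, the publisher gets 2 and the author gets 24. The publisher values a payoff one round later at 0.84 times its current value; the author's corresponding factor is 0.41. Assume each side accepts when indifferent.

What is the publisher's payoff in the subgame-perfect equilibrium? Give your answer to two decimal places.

Round 6 (the publisher proposes): the author gets 24 if talks fail, so the publisher offers 24 and keeps 476.
Round 5 (the author proposes): the publisher can get 476 next round, worth 0.84 × 476 = 399.84 now, so the author offers 399.84, keeping 100.16.
Round 4 (the publisher proposes): the author can get 100.16 next round, worth 0.41 × 100.16 = 41.0656 now. The publisher offers 41.0656 and keeps 500 − 41.0656 = 458.9344.
Round 3 (the author proposes): the publisher can get 458.9344 next round, worth 0.84 × 458.9344 = 385.504896 now. The author offers 385.504896 and keeps 500 − 385.504896 = 114.495104.
Round 2 (the publisher proposes): the author can get 114.495104 next round, worth 0.41 × 114.495104 = 46.94299264 now; the publisher offers that and keeps 453.05700736.
Round 1 (the author proposes): the publisher can get 453.05700736 next round, worth 0.84 × 453.05700736 = 380.5678861824 now, so the author offers 380.5678861824, keeping 119.4321138176.

380.57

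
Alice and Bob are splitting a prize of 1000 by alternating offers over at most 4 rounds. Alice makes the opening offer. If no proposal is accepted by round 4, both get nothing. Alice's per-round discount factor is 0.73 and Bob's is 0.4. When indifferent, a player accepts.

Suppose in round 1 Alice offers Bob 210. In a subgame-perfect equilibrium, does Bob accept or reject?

Reject

Round 4 (Bob proposes): rejection yields 0 for Alice; Bob offers 0 and keeps 1000.
Round 3 (Alice proposes): Bob can get 1000 next round, worth 0.4 × 1000 = 400 now. Alice offers 400 and keeps 1000 − 400 = 600.
Round 2 (Bob proposes): Alice can get 600 next round, worth 0.73 × 600 = 438 now. Bob offers 438 and keeps 1000 − 438 = 562.
So by rejecting in round 1, Bob gets 562 next round, worth 0.4 × 562 = 224.8 now.
Offer 210 < 224.8, so Bob rejects.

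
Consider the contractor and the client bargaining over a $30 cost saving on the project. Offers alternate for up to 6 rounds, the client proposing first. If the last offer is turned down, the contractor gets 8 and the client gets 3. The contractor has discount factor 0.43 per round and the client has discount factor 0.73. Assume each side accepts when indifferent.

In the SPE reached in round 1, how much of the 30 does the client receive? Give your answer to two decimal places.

Round 6 (the contractor proposes): the client gets 3 if talks fail, so the contractor offers 3 and keeps 27.
Round 5 (the client proposes): the contractor can get 27 next round, worth 0.43 × 27 = 11.61 now, so the client offers 11.61, keeping 18.39.
Round 4 (the contractor proposes): the client can get 18.39 next round, worth 0.73 × 18.39 = 13.4247 now; the contractor offers that and keeps 16.5753.
Round 3 (the client proposes): the contractor can get 16.5753 next round, worth 0.43 × 16.5753 = 7.127379 now; the client offers that and keeps 22.872621.
Round 2 (the contractor proposes): the client can get 22.872621 next round, worth 0.73 × 22.872621 = 16.69701333 now. The contractor offers 16.69701333 and keeps 30 − 16.69701333 = 13.30298667.
Round 1 (the client proposes): the contractor can get 13.30298667 next round, worth 0.43 × 13.30298667 = 5.7202842681 now, so the client offers 5.7202842681, keeping 24.2797157319.

24.28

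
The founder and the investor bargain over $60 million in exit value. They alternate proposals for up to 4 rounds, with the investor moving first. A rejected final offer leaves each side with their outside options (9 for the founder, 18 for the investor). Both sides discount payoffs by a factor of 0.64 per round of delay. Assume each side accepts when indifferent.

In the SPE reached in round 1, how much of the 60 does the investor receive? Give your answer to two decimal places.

Round 4 (the founder proposes): the investor gets 18 if talks fail, so the founder offers 18 and keeps 42.
Round 3 (the investor proposes): the founder can get 42 next round, worth 0.64 × 42 = 26.88 now, so the investor offers 26.88, keeping 33.12.
Round 2 (the founder proposes): the investor can get 33.12 next round, worth 0.64 × 33.12 = 21.1968 now, so the founder offers 21.1968, keeping 38.8032.
Round 1 (the investor proposes): the founder can get 38.8032 next round, worth 0.64 × 38.8032 = 24.834048 now, so the investor offers 24.834048, keeping 35.165952.

35.17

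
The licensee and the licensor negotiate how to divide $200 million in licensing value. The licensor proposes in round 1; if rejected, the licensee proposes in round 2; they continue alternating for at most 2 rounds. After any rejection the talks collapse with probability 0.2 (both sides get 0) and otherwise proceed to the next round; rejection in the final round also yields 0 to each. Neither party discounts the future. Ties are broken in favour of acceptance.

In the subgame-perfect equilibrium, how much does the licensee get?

Round 2 (the licensee proposes): rejection yields 0 for the licensor; the licensee offers 0 and keeps 200.
Round 1 (the licensor proposes): rejecting gives the licensee an expected 0.8 × 200 = 160, so the licensor offers 160, keeping 40.

160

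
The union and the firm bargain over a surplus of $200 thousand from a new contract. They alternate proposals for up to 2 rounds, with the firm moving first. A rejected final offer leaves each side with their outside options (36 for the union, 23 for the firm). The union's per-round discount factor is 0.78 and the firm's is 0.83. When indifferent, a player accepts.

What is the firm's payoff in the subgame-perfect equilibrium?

Solve by backward induction from round 2.
Round 2 (the union proposes): the firm gets 23 if talks fail, so the union offers 23 and keeps 177.
Round 1 (the firm proposes): the union can get 177 next round, worth 0.78 × 177 = 138.06 now. The firm offers 138.06 and keeps 200 − 138.06 = 61.94.

61.94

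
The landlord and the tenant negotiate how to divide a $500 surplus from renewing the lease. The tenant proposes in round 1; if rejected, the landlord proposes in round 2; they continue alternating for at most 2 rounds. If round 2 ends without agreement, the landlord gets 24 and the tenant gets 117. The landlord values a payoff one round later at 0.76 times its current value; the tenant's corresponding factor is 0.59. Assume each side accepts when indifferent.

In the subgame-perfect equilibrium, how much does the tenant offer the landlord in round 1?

Round 2 (the landlord proposes): the tenant gets 117 if talks fail, so the landlord offers 117 and keeps 383.
Round 1 (the tenant proposes): the landlord can get 383 next round, worth 0.76 × 383 = 291.08 now. The tenant offers 291.08 and keeps 500 − 291.08 = 208.92.

291.08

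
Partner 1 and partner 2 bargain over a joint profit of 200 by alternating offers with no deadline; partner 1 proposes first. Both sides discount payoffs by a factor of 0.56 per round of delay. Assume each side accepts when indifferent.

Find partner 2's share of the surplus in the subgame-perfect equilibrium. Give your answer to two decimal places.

In a stationary SPE each proposer offers the other exactly their discounted continuation value.
If partner 1 keeps x when proposing and partner 2 keeps y when proposing, then x = 200 − 0.56y and y = 200 − 0.56x.
Solving: x = 200(1 − 0.56) / (1 − 0.56·0.56) = 88 / 0.6864 ≈ 128.2051.
Partner 2 gets 200 − 128.2051 ≈ 71.7949.

71.79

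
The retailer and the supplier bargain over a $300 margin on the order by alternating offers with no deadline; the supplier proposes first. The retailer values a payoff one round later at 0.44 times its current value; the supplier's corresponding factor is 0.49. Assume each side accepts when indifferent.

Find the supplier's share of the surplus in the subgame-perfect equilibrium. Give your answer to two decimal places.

Let x be the supplier's share when the supplier proposes and y be the retailer's share when the retailer proposes.
The retailer accepts iff offered ≥ 0.44·y, so x = 300 − 0.44y. Symmetrically y = 300 − 0.49x.
Substituting: x = 300 − 0.44(300 − 0.49x), giving x(1 − 0.49·0.44) = 300(1 − 0.44).
So x = 300 × 0.56 / 0.7844 ≈ 214.1764, and the retailer receives 300 − x ≈ 85.8236.

214.18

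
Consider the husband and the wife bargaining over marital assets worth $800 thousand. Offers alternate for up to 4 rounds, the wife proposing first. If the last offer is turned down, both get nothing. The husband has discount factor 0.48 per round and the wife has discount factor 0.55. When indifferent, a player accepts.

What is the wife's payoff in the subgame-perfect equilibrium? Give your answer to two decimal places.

Round 4 (the husband proposes): rejection yields 0 for the wife; the husband offers 0 and keeps 800.
Round 3 (the wife proposes): the husband can get 800 next round, worth 0.48 × 800 = 384 now, so the wife offers 384, keeping 416.
Round 2 (the husband proposes): the wife can get 416 next round, worth 0.55 × 416 = 228.8 now; the husband offers that and keeps 571.2.
Round 1 (the wife proposes): the husband can get 571.2 next round, worth 0.48 × 571.2 = 274.176 now, so the wife offers 274.176, keeping 525.824.

525.82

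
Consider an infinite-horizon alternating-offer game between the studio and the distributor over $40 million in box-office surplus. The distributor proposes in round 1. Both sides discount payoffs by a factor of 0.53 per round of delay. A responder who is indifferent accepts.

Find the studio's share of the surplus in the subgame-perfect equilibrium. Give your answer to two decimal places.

13.86

Let x be the distributor's share when the distributor proposes and y be the studio's share when the studio proposes.
The studio accepts iff offered ≥ 0.53·y, so x = 40 − 0.53y. Symmetrically y = 40 − 0.53x.
Substituting: x = 40 − 0.53(40 − 0.53x), giving x(1 − 0.53·0.53) = 40(1 − 0.53).
So x = 40 × 0.47 / 0.7191 ≈ 26.1438, and the studio receives 40 − x ≈ 13.8562.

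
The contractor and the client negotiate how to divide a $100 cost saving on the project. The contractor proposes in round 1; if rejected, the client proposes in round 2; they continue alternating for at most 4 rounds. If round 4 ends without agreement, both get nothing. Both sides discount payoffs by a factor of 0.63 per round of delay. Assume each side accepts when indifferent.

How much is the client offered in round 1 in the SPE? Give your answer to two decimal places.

48.31

Round 4 (the client proposes): rejection yields 0 for the contractor; the client offers 0 and keeps 100.
Round 3 (the contractor proposes): the client can get 100 next round, worth 0.63 × 100 = 63 now, so the contractor offers 63, keeping 37.
Round 2 (the client proposes): the contractor can get 37 next round, worth 0.63 × 37 = 23.31 now. The client offers 23.31 and keeps 100 − 23.31 = 76.69.
Round 1 (the contractor proposes): the client can get 76.69 next round, worth 0.63 × 76.69 = 48.3147 now, so the contractor offers 48.3147, keeping 51.6853.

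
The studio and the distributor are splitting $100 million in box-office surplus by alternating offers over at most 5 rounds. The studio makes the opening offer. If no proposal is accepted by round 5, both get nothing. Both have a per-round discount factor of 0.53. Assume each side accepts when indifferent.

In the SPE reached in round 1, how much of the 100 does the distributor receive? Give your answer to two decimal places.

Round 5 (the studio proposes): the distributor will accept anything ≥ 0, so the studio offers 0 and keeps 100.
Round 4 (the distributor proposes): the studio can get 100 next round, worth 0.53 × 100 = 53 now, so the distributor offers 53, keeping 47.
Round 3 (the studio proposes): the distributor can get 47 next round, worth 0.53 × 47 = 24.91 now, so the studio offers 24.91, keeping 75.09.
Round 2 (the distributor proposes): the studio can get 75.09 next round, worth 0.53 × 75.09 = 39.7977 now; the distributor offers that and keeps 60.2023.
Round 1 (the studio proposes): the distributor can get 60.2023 next round, worth 0.53 × 60.2023 = 31.907219 now. The studio offers 31.907219 and keeps 100 − 31.907219 = 68.092781.

31.91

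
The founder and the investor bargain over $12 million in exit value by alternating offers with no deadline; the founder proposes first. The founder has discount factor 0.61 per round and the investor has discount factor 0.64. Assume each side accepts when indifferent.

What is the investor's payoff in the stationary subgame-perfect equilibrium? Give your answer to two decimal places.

In a stationary SPE each proposer offers the other exactly their discounted continuation value.
If the founder keeps x when proposing and the investor keeps y when proposing, then x = 12 − 0.64y and y = 12 − 0.61x.
Solving: x = 12(1 − 0.64) / (1 − 0.61·0.64) = 4.32 / 0.6096 ≈ 7.0866.
The investor gets 12 − 7.0866 ≈ 4.9134.

4.91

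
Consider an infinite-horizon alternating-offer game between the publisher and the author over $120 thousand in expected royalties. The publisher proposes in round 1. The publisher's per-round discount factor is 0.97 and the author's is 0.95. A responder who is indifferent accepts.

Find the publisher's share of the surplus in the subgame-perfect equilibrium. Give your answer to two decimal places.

In a stationary SPE each proposer offers the other exactly their discounted continuation value.
If the publisher keeps x when proposing and the author keeps y when proposing, then x = 120 − 0.95y and y = 120 − 0.97x.
Solving: x = 120(1 − 0.95) / (1 − 0.97·0.95) = 6 / 0.0785 ≈ 76.4331.
The author gets 120 − 76.4331 ≈ 43.5669.

76.43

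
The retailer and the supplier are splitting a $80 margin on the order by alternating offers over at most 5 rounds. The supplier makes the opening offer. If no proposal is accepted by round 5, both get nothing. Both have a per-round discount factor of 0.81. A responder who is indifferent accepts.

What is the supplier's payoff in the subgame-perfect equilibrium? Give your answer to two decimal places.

59.61

Round 5 (the supplier proposes): rejection yields 0 for the retailer; the supplier offers 0 and keeps 80.
Round 4 (the retailer proposes): the supplier can get 80 next round, worth 0.81 × 80 = 64.8 now; the retailer offers that and keeps 15.2.
Round 3 (the supplier proposes): the retailer can get 15.2 next round, worth 0.81 × 15.2 = 12.312 now. The supplier offers 12.312 and keeps 80 − 12.312 = 67.688.
Round 2 (the retailer proposes): the supplier can get 67.688 next round, worth 0.81 × 67.688 = 54.82728 now, so the retailer offers 54.82728, keeping 25.17272.
Round 1 (the supplier proposes): the retailer can get 25.17272 next round, worth 0.81 × 25.17272 = 20.3899032 now; the supplier offers that and keeps 59.6100968.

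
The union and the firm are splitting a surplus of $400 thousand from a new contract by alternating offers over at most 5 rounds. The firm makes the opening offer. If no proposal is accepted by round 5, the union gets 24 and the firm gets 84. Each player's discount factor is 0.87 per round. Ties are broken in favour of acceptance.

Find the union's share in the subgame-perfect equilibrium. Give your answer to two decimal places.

93.23

Round 5 (the firm proposes): the union gets 24 if talks fail, so the firm offers 24 and keeps 376.
Round 4 (the union proposes): the firm can get 376 next round, worth 0.87 × 376 = 327.12 now, so the union offers 327.12, keeping 72.88.
Round 3 (the firm proposes): the union can get 72.88 next round, worth 0.87 × 72.88 = 63.4056 now; the firm offers that and keeps 336.5944.
Round 2 (the union proposes): the firm can get 336.5944 next round, worth 0.87 × 336.5944 = 292.837128 now, so the union offers 292.837128, keeping 107.162872.
Round 1 (the firm proposes): the union can get 107.162872 next round, worth 0.87 × 107.162872 = 93.23169864 now; the firm offers that and keeps 306.76830136.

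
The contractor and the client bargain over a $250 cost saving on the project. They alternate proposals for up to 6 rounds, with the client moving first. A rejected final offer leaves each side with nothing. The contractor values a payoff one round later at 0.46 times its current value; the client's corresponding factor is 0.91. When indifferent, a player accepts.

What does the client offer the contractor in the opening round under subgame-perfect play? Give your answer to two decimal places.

Round 6 (the contractor proposes): the client will accept anything ≥ 0, so the contractor offers 0 and keeps 250.
Round 5 (the client proposes): the contractor can get 250 next round, worth 0.46 × 250 = 115 now. The client offers 115 and keeps 250 − 115 = 135.
Round 4 (the contractor proposes): the client can get 135 next round, worth 0.91 × 135 = 122.85 now; the contractor offers that and keeps 127.15.
Round 3 (the client proposes): the contractor can get 127.15 next round, worth 0.46 × 127.15 = 58.489 now. The client offers 58.489 and keeps 250 − 58.489 = 191.511.
Round 2 (the contractor proposes): the client can get 191.511 next round, worth 0.91 × 191.511 = 174.27501 now; the contractor offers that and keeps 75.72499.
Round 1 (the client proposes): the contractor can get 75.72499 next round, worth 0.46 × 75.72499 = 34.8334954 now, so the client offers 34.8334954, keeping 215.1665046.

34.83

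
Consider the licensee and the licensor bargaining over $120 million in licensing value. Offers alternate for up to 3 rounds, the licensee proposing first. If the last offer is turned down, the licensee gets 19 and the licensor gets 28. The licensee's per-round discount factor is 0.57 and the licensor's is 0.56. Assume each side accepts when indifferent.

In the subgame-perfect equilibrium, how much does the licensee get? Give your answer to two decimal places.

82.17

Round 3 (the licensee proposes): the licensor gets 28 if talks fail, so the licensee offers 28 and keeps 92.
Round 2 (the licensor proposes): the licensee can get 92 next round, worth 0.57 × 92 = 52.44 now. The licensor offers 52.44 and keeps 120 − 52.44 = 67.56.
Round 1 (the licensee proposes): the licensor can get 67.56 next round, worth 0.56 × 67.56 = 37.8336 now. The licensee offers 37.8336 and keeps 120 − 37.8336 = 82.1664.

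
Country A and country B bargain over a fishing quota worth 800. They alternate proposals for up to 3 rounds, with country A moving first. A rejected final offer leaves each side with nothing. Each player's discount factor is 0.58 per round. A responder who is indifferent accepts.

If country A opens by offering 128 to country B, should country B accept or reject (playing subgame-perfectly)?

Round 3 (country A proposes): country B will accept anything ≥ 0, so country A offers 0 and keeps 800.
Round 2 (country B proposes): country A can get 800 next round, worth 0.58 × 800 = 464 now, so country B offers 464, keeping 336.
So by rejecting in round 1, country B gets 336 next round, worth 0.58 × 336 = 194.88 now.
Offer 128 < 194.88, so country B rejects.

Reject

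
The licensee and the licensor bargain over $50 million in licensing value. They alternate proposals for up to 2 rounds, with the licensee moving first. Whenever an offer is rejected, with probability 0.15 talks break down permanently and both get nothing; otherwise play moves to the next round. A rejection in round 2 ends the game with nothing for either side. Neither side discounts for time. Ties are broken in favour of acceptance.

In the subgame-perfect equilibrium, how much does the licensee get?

7.5

By backward induction:
Round 2 (the licensor proposes): the licensee will accept anything ≥ 0, so the licensor offers 0 and keeps 50.
Round 1 (the licensee proposes): rejecting gives the licensor an expected 0.85 × 50 = 42.5, so the licensee offers 42.5, keeping 7.5.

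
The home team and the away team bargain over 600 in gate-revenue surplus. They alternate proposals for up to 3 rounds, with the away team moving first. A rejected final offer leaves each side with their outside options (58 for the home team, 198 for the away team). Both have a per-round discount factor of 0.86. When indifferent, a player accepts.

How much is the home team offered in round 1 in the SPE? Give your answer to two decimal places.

Work backward from the last round.
Round 3 (the away team proposes): the home team gets 58 if talks fail, so the away team offers 58 and keeps 542.
Round 2 (the home team proposes): the away team can get 542 next round, worth 0.86 × 542 = 466.12 now; the home team offers that and keeps 133.88.
Round 1 (the away team proposes): the home team can get 133.88 next round, worth 0.86 × 133.88 = 115.1368 now. The away team offers 115.1368 and keeps 600 − 115.1368 = 484.8632.

115.14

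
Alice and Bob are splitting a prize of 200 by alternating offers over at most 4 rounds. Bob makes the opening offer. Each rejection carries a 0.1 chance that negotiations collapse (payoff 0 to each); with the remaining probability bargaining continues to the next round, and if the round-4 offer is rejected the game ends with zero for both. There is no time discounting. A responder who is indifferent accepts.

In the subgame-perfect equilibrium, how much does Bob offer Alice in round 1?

Round 4 (Alice proposes): Bob will accept anything ≥ 0, so Alice offers 0 and keeps 200.
Round 3 (Bob proposes): rejecting gives Alice an expected 0.9 × 200 = 180, so Bob offers 180, keeping 20.
Round 2 (Alice proposes): rejecting gives Bob an expected 0.9 × 20 = 18; Alice offers that and keeps 182.
Round 1 (Bob proposes): rejecting gives Alice an expected 0.9 × 182 = 163.8. Bob offers 163.8 and keeps 200 − 163.8 = 36.2.

163.8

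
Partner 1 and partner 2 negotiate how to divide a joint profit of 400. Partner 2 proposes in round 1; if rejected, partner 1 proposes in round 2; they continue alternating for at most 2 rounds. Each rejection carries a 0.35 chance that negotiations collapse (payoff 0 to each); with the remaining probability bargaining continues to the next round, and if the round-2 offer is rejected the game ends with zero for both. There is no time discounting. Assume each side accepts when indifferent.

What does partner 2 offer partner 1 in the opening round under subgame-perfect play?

260

By backward induction:
Round 2 (partner 1 proposes): rejection yields 0 for partner 2; partner 1 offers 0 and keeps 400.
Round 1 (partner 2 proposes): rejecting gives partner 1 an expected 0.65 × 400 = 260. Partner 2 offers 260 and keeps 400 − 260 = 140.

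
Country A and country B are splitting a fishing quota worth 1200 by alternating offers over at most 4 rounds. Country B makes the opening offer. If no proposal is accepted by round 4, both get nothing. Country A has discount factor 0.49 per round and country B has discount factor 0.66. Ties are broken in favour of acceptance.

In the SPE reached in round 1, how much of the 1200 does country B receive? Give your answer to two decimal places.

Solve by backward induction from round 4.
Round 4 (country A proposes): rejection yields 0 for country B; country A offers 0 and keeps 1200.
Round 3 (country B proposes): country A can get 1200 next round, worth 0.49 × 1200 = 588 now, so country B offers 588, keeping 612.
Round 2 (country A proposes): country B can get 612 next round, worth 0.66 × 612 = 403.92 now; country A offers that and keeps 796.08.
Round 1 (country B proposes): country A can get 796.08 next round, worth 0.49 × 796.08 = 390.0792 now, so country B offers 390.0792, keeping 809.9208.

809.92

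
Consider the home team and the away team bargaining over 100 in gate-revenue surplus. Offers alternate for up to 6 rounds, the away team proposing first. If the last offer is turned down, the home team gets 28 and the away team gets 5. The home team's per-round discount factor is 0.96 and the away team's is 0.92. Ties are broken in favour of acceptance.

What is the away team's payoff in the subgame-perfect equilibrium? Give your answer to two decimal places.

Round 6 (the home team proposes): the away team gets 5 if talks fail, so the home team offers 5 and keeps 95.
Round 5 (the away team proposes): the home team can get 95 next round, worth 0.96 × 95 = 91.2 now. The away team offers 91.2 and keeps 100 − 91.2 = 8.8.
Round 4 (the home team proposes): the away team can get 8.8 next round, worth 0.92 × 8.8 = 8.096 now; the home team offers that and keeps 91.904.
Round 3 (the away team proposes): the home team can get 91.904 next round, worth 0.96 × 91.904 = 88.22784 now; the away team offers that and keeps 11.77216.
Round 2 (the home team proposes): the away team can get 11.77216 next round, worth 0.92 × 11.77216 = 10.8303872 now, so the home team offers 10.8303872, keeping 89.1696128.
Round 1 (the away team proposes): the home team can get 89.1696128 next round, worth 0.96 × 89.1696128 = 85.602828288 now. The away team offers 85.602828288 and keeps 100 − 85.602828288 = 14.397171712.

14.40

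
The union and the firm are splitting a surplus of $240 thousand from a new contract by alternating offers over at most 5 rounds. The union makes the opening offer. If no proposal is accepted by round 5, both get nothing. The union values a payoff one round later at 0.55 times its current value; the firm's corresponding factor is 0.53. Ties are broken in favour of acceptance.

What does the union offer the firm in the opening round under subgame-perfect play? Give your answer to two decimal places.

73.93

Round 5 (the union proposes): rejection yields 0 for the firm; the union offers 0 and keeps 240.
Round 4 (the firm proposes): the union can get 240 next round, worth 0.55 × 240 = 132 now. The firm offers 132 and keeps 240 − 132 = 108.
Round 3 (the union proposes): the firm can get 108 next round, worth 0.53 × 108 = 57.24 now; the union offers that and keeps 182.76.
Round 2 (the firm proposes): the union can get 182.76 next round, worth 0.55 × 182.76 = 100.518 now. The firm offers 100.518 and keeps 240 − 100.518 = 139.482.
Round 1 (the union proposes): the firm can get 139.482 next round, worth 0.53 × 139.482 = 73.92546 now, so the union offers 73.92546, keeping 166.07454.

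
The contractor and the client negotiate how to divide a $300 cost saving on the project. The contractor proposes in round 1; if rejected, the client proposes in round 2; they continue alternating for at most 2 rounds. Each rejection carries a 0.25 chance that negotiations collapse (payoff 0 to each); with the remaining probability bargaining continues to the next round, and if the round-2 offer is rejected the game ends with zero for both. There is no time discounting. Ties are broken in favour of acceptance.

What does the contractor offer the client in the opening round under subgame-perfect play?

225

By backward induction:
Round 2 (the client proposes): the contractor will accept anything ≥ 0, so the client offers 0 and keeps 300.
Round 1 (the contractor proposes): rejecting gives the client an expected 0.75 × 300 = 225; the contractor offers that and keeps 75.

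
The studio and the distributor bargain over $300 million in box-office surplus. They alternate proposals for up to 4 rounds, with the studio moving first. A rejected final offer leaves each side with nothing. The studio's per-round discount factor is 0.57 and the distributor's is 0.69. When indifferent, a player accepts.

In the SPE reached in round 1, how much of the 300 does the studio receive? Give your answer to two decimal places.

Work backward from the last round.
Round 4 (the distributor proposes): the studio will accept anything ≥ 0, so the distributor offers 0 and keeps 300.
Round 3 (the studio proposes): the distributor can get 300 next round, worth 0.69 × 300 = 207 now. The studio offers 207 and keeps 300 − 207 = 93.
Round 2 (the distributor proposes): the studio can get 93 next round, worth 0.57 × 93 = 53.01 now; the distributor offers that and keeps 246.99.
Round 1 (the studio proposes): the distributor can get 246.99 next round, worth 0.69 × 246.99 = 170.4231 now, so the studio offers 170.4231, keeping 129.5769.

129.58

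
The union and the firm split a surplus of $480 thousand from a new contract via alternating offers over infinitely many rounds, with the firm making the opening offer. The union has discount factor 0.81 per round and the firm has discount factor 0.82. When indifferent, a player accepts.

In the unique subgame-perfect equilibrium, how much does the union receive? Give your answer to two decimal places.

208.41

Let x be the firm's share when the firm proposes and y be the union's share when the union proposes.
The union accepts iff offered ≥ 0.81·y, so x = 480 − 0.81y. Symmetrically y = 480 − 0.82x.
Substituting: x = 480 − 0.81(480 − 0.82x), giving x(1 − 0.82·0.81) = 480(1 − 0.81).
So x = 480 × 0.19 / 0.3358 ≈ 271.5902, and the union receives 480 − x ≈ 208.4098.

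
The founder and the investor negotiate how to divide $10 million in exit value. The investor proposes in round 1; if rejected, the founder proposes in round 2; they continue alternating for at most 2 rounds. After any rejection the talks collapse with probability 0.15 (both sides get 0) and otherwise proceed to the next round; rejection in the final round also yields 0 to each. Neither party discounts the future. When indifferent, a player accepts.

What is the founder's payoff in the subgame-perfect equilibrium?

By backward induction:
Round 2 (the founder proposes): the investor will accept anything ≥ 0, so the founder offers 0 and keeps 10.
Round 1 (the investor proposes): rejecting gives the founder an expected 0.85 × 10 = 8.5, so the investor offers 8.5, keeping 1.5.

8.5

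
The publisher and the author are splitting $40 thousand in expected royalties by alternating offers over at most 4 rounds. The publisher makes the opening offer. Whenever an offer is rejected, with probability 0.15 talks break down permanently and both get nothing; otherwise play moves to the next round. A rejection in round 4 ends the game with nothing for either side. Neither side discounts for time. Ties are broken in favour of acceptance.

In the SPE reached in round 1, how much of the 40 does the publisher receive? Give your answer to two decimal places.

10.34

Round 4 (the author proposes): rejection yields 0 for the publisher; the author offers 0 and keeps 40.
Round 3 (the publisher proposes): rejecting gives the author an expected 0.85 × 40 = 34, so the publisher offers 34, keeping 6.
Round 2 (the author proposes): rejecting gives the publisher an expected 0.85 × 6 = 5.1; the author offers that and keeps 34.9.
Round 1 (the publisher proposes): rejecting gives the author an expected 0.85 × 34.9 = 29.665; the publisher offers that and keeps 10.335.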